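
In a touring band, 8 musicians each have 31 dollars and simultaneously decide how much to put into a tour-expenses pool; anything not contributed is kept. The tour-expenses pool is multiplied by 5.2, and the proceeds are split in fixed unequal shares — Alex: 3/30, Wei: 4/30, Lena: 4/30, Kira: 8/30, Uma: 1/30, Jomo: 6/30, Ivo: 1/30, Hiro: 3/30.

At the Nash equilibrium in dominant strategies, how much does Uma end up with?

41.75 dollars

Each unit j contributes comes back to j as 5.2 × (j's share), so j prefers to contribute only if that share exceeds 1/5.2 = 0.1923; otherwise keeping the unit dominates.
The shares above 0.1923 belong to Kira and Jomo, contributing 31 each; the remaining 6 contribute 0. Total contributed: 62.
Uma keeps 31 and receives 5.2 × 62 × 1/30 = 10.75 from the tour-expenses pool, for a payoff of 41.75.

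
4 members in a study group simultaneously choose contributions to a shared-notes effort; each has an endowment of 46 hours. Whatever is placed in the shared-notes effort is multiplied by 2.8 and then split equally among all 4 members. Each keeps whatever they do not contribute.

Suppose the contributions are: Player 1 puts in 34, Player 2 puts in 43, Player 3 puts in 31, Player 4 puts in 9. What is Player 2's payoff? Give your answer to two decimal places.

84.90 hours

Total contributed: 34 + 43 + 31 + 9 = 117.
Each receives 2.8 × 117 / 4 = 81.90 from the shared-notes effort.
Player 2 keeps 46 − 43 = 3, so Player 2's payoff is 3 + 81.90 = 84.90.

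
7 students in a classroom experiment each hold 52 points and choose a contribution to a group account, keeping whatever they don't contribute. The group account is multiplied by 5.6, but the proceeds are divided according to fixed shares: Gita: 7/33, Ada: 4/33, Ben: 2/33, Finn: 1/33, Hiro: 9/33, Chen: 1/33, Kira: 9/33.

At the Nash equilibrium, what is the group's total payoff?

A player with share s gets back 5.6·s per unit contributed, so full contribution is dominant for anyone with s > 1/5.6 = 0.1786 and zero contribution is dominant for anyone below.
The shares above 0.1786 belong to Gita, Hiro and Kira, contributing 52 each; the remaining 4 contribute 0. Total contributed: 156.
The group account pays out 5.6 × 156 = 873.60 in total (split across the unequal shares, but the aggregate is all that matters for the group sum).
The 4 free-riders keep 52 each, adding 208. Group total = 208 + 873.60 = 1081.60.

1081.60 points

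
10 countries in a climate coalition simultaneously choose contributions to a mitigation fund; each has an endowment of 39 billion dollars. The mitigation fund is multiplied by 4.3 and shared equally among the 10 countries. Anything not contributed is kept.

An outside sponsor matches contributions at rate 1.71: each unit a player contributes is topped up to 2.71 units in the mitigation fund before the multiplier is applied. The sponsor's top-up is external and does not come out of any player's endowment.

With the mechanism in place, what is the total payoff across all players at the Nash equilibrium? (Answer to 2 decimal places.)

4544.67 billion dollars

Under the mechanism each unit contributed yields 4.3 × 2.71 / 10 = 1.1653 back to its contributor per unit of net cost, which exceeds 1, making full contribution the dominant choice for everyone.
So the Nash equilibrium is full contribution by all 10; the group earns 4.3 × 2.71 × 390 = 4544.67.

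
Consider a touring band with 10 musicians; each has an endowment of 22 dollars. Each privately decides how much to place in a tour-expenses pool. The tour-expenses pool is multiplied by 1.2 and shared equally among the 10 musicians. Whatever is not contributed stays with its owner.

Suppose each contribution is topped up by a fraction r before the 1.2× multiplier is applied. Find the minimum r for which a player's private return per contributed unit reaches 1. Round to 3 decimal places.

7.333

With matching at rate r, one contributed unit becomes (1 + r) in the tour-expenses pool and returns 1.2 × (1 + r) / 10 to the contributor.
Setting this equal to 1: 1 + r = 10/1.2 = 8.3333.
So the minimum matching rate is r = 8.3333 − 1 = 7.333.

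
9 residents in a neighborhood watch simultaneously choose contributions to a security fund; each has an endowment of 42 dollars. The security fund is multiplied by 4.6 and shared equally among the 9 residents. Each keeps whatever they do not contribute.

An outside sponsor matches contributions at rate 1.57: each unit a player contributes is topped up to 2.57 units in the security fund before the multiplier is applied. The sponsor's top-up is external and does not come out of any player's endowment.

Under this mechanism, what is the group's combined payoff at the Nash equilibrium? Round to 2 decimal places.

With the mechanism, a contributed unit returns 4.6 × 2.57 / 9 = 1.3136 per unit of net cost to the contributor — now above 1 — so contributing fully is weakly dominant for every player.
So the Nash equilibrium is full contribution by all 9; the group earns 4.6 × 2.57 × 378 = 4468.72.

4468.72 dollars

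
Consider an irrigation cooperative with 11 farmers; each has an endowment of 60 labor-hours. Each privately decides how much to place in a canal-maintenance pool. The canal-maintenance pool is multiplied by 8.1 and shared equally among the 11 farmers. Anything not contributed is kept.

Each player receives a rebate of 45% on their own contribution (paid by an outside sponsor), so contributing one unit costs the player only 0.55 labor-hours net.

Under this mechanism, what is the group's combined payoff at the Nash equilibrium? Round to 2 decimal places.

Under the mechanism each unit contributed yields (8.1/11) / 0.55 = 1.3388 back to its contributor per unit of net cost, which exceeds 1, making full contribution the dominant choice for everyone.
So the Nash equilibrium is full contribution by all 11; the group earns 11 × (60 × 0.45 + 8.1 × 60) = 5643.00.

5643.00 labor-hours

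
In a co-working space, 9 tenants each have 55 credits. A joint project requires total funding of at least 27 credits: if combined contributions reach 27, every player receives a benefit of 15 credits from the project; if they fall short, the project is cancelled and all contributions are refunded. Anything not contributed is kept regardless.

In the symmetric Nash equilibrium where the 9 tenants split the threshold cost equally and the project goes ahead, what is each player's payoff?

Equal share of the threshold: 27/9 = 3.
At this profile no one gains by cutting their contribution: any cut drops the total below 27, the project is cancelled, contributions are refunded, and the deviator ends with 55, which is less than 55 − 3 + 15 = 67. Contributing more than 3 just wastes the excess. So contributing exactly 3 is a best response.
Each player's payoff: 55 − 3 + 15 = 67.

67 credits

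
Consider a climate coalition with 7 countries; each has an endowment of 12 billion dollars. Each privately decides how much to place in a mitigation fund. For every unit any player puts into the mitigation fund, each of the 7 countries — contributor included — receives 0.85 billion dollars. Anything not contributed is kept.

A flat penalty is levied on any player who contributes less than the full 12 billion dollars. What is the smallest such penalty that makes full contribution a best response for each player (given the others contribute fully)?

Given the others contribute fully, the best deviation is to contribute 0 (any partial contribution still incurs the fine and gives up units whose private return 0.85 is below 1).
Deviating from 12 to 0 saves 12 billion dollars but forfeits the deviator's share of the drop in the mitigation fund: 0.85 × 12 = 10.20.
So the deviation gain is 12 − 10.20 = 1.80, and the fine must be at least 1.80 billion dollars to wipe it out.

1.80 billion dollars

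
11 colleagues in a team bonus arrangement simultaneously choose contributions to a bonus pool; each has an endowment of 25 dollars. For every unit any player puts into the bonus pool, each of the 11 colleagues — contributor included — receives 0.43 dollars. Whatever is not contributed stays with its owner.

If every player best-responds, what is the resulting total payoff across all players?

The private return per contributed unit is 0.43 < 1, so contributing 0 is dominant for every player. At the Nash equilibrium everyone keeps their 25, and the group total is 11 × 25 = 275.

275.00 dollars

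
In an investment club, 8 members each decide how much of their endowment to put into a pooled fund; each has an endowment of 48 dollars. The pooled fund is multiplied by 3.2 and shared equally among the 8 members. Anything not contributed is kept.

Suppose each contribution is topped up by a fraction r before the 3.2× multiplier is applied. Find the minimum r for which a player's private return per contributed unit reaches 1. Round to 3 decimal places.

1.500

With matching at rate r, one contributed unit becomes (1 + r) in the pooled fund and returns 3.2 × (1 + r) / 8 to the contributor.
Setting this equal to 1: 1 + r = 8/3.2 = 2.5000.
So the minimum matching rate is r = 2.5000 − 1 = 1.500.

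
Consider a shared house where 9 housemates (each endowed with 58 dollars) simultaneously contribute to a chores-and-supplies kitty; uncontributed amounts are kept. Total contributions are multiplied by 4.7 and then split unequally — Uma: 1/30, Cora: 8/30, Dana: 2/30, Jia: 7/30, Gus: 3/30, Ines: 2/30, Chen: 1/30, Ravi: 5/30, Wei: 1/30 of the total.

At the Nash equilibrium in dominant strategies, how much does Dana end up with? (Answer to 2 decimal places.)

94.35 dollars

Each unit j contributes comes back to j as 4.7 × (j's share), so j prefers to contribute only if that share exceeds 1/4.7 = 0.2128; otherwise keeping the unit dominates.
Cora and Jia clear that bar, contributing 58 each; the remaining 7 contribute 0. Total contributed: 116.
Dana keeps 58 and receives 4.7 × 116 × 2/30 = 36.35 from the chores-and-supplies kitty, for a payoff of 94.35.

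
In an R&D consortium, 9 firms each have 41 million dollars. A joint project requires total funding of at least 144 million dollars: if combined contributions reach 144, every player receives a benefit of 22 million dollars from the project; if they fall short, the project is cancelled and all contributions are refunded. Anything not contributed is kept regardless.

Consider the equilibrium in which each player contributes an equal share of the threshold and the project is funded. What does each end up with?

Equal share of the threshold: 144/9 = 16.
At this profile no one gains by cutting their contribution: any cut drops the total below 144, the project is cancelled, contributions are refunded, and the deviator ends with 41, which is less than 41 − 16 + 22 = 47. Contributing more than 16 just wastes the excess. So contributing exactly 16 is a best response.
Each player's payoff: 41 − 16 + 22 = 47.

47 million dollars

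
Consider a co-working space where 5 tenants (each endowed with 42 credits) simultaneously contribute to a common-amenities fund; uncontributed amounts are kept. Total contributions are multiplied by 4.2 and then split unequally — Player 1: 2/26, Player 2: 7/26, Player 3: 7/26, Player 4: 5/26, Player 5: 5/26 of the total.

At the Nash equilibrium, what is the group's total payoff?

For player j, contributing a unit is worthwhile iff 4.2 × (j's share) ≥ 1, i.e. iff j's share is at least 0.2381.
Player 2 and Player 3 are above the threshold, contributing 42 each; the remaining 3 contribute 0. Total contributed: 84.
The common-amenities fund pays out 4.2 × 84 = 352.80 in total (split across the unequal shares, but the aggregate is all that matters for the group sum).
The 3 free-riders keep 42 each, adding 126. Group total = 126 + 352.80 = 478.80.

478.80 credits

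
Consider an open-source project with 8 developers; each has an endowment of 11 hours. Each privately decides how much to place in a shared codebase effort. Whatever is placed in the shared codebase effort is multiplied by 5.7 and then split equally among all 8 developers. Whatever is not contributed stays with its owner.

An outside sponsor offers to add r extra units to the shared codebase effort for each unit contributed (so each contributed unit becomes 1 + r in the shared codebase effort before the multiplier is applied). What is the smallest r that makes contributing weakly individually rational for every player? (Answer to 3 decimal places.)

0.404

With matching at rate r, one contributed unit becomes (1 + r) in the shared codebase effort and returns 5.7 × (1 + r) / 8 to the contributor.
Setting this equal to 1: 1 + r = 8/5.7 = 1.4035.
So the minimum matching rate is r = 1.4035 − 1 = 0.404.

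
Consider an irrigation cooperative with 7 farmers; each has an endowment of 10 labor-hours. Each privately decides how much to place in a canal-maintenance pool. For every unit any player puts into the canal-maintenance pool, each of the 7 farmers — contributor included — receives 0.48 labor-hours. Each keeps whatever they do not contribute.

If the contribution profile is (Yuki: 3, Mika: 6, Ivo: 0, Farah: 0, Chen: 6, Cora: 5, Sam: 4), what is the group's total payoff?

Total contributed: 3 + 6 + 0 + 0 + 6 + 5 + 4 = 24; total kept: 7 × 10 − 24 = 46.
The canal-maintenance pool pays out 0.48 × 7 × 24 = 80.64 in aggregate.
Group total = 46 + 80.64 = 126.64.

126.64 labor-hours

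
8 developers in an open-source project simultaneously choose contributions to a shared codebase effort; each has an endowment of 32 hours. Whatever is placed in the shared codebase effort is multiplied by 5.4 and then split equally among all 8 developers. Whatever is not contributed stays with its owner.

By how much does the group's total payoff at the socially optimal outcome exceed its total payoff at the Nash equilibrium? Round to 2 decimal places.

Each contributed unit returns 5.4/8 = 0.6750 to its contributor — below 1 — so contributing 0 is dominant for every player. At the Nash equilibrium everyone keeps their 32, and the group total is 8 × 32 = 256.
Each contributed unit returns 5.400 to the group as a whole (0.6750 to each of 8 players), which exceeds 1, so the social optimum is full contribution: group total = 5.400 × 256 = 1382.40.
Efficiency loss = 1382.40 − 256 = 1126.40.

1126.40 hours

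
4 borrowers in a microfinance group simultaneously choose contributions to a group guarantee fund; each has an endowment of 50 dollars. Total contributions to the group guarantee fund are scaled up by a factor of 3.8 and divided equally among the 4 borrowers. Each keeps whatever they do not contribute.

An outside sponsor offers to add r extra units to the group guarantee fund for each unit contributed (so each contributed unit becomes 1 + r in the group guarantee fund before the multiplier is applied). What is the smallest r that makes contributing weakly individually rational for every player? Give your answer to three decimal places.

0.053

With matching at rate r, one contributed unit becomes (1 + r) in the group guarantee fund and returns 3.8 × (1 + r) / 4 to the contributor.
Setting this equal to 1: 1 + r = 4/3.8 = 1.0526.
So the minimum matching rate is r = 1.0526 − 1 = 0.053.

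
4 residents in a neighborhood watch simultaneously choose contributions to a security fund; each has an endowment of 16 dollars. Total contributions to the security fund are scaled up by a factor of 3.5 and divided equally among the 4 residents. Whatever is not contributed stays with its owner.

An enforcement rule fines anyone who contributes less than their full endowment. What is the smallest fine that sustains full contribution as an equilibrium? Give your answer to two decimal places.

2.00 dollars

Given the others contribute fully, the best deviation is to contribute 0 (any partial contribution still incurs the fine and gives up units whose private return 0.8750 is below 1).
Deviating from 16 to 0 saves 16 dollars but forfeits the deviator's share of the drop in the security fund: 3.5/4 × 16 = 14.00.
So the deviation gain is 16 − 14.00 = 2.00, and the fine must be at least 2.00 dollars to wipe it out.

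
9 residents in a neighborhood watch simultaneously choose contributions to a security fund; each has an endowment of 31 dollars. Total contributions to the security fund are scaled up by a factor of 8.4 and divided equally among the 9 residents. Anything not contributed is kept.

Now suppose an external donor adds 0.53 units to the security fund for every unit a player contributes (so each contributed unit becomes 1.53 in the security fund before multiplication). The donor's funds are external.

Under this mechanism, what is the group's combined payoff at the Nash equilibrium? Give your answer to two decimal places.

3585.71 dollars

With the mechanism, a contributed unit returns 8.4 × 1.53 / 9 = 1.4280 per unit of net cost to the contributor — now above 1 — so contributing fully is weakly dominant for every player.
At the Nash equilibrium everyone contributes 31. Group total payoff = 8.4 × 1.53 × 279 = 3585.71.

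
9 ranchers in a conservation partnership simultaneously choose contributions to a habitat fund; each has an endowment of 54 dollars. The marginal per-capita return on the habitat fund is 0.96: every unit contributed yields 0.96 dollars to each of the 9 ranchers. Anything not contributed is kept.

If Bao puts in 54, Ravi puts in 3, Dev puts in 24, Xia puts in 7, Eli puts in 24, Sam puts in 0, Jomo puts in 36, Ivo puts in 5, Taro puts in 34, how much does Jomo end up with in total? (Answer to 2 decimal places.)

Total contributed: 54 + 3 + 24 + 7 + 24 + 0 + 36 + 5 + 34 = 187.
Each receives 0.96 × 187 = 179.52 from the habitat fund.
Jomo keeps 54 − 36 = 18, so Jomo's payoff is 18 + 179.52 = 197.52.

197.52 dollars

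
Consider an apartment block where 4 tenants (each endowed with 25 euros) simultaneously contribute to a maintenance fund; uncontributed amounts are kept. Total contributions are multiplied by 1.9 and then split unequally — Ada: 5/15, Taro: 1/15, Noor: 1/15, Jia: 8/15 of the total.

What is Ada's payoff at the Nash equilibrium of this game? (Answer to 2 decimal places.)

Player j's private return per contributed unit is 1.9 × (j's share). Contributing is weakly dominant for j when that share is at least 1/1.9 = 0.5263, and contributing 0 is dominant otherwise.
Only Jia (8/15) clears that bar, contributing 25; the remaining 3 contribute 0. Total contributed: 25.
Ada keeps 25 and receives 1.9 × 25 × 5/15 = 15.83 from the maintenance fund, for a payoff of 40.83.

40.83 euros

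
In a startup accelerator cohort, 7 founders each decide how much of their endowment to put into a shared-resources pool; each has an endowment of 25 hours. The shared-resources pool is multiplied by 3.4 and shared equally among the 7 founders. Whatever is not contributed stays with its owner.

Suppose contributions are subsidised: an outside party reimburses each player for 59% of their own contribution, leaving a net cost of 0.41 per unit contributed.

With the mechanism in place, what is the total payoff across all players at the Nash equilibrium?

The effective private return per unit is now (3.4/7) / 0.41 = 1.1847 > 1, so every player's dominant strategy flips to full contribution.
So the Nash equilibrium is full contribution by all 7; the group earns 7 × (25 × 0.59 + 3.4 × 25) = 698.25.

698.25 hours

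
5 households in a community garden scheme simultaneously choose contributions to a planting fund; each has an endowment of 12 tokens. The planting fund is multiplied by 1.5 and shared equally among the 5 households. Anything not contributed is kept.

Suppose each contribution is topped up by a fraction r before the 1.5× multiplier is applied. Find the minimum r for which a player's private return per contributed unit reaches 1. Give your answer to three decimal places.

2.333

With matching at rate r, one contributed unit becomes (1 + r) in the planting fund and returns 1.5 × (1 + r) / 5 to the contributor.
Setting this equal to 1: 1 + r = 5/1.5 = 3.3333.
So the minimum matching rate is r = 3.3333 − 1 = 2.333.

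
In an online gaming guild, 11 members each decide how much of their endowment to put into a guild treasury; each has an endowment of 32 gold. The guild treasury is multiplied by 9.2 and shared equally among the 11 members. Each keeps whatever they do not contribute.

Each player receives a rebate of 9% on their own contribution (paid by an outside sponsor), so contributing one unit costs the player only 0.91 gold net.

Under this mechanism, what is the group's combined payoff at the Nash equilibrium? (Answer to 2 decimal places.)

352.00 gold

Even with the mechanism, each unit contributed returns only (9.2/11) / 0.91 = 0.9191 per unit of net cost, so contributing nothing is still dominant.
At the Nash equilibrium no one contributes; group total payoff = 11 × 32 = 352.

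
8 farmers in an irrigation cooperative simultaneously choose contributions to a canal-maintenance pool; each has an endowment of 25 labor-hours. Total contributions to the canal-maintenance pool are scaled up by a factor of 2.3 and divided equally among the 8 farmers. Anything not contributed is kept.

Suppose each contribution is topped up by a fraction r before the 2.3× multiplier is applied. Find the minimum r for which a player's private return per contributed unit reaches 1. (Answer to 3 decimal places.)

With matching at rate r, one contributed unit becomes (1 + r) in the canal-maintenance pool and returns 2.3 × (1 + r) / 8 to the contributor.
Setting this equal to 1: 1 + r = 8/2.3 = 3.4783.
So the minimum matching rate is r = 3.4783 − 1 = 2.478.

2.478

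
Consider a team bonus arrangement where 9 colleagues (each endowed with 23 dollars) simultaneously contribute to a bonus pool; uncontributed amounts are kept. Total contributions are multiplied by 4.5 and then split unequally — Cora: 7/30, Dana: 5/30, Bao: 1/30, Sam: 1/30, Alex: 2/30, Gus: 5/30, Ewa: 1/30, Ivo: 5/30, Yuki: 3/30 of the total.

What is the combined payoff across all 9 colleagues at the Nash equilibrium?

Player j's private return per contributed unit is 4.5 × (j's share). Contributing is weakly dominant for j when that share is at least 1/4.5 = 0.2222, and contributing 0 is dominant otherwise.
Cora alone (share 7/30) is above the threshold, contributing 23; the remaining 8 contribute 0. Total contributed: 23.
The bonus pool pays out 4.5 × 23 = 103.50 in total (split across the unequal shares, but the aggregate is all that matters for the group sum).
The 8 free-riders keep 23 each, adding 184. Group total = 184 + 103.50 = 287.50.

287.50 dollars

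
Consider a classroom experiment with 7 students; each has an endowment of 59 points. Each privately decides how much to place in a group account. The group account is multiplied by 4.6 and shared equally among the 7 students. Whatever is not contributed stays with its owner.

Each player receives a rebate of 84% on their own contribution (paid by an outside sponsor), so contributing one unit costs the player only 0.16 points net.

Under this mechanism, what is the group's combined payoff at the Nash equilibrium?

With the mechanism, a contributed unit returns (4.6/7) / 0.16 = 4.1071 per unit of net cost to the contributor — now above 1 — so contributing fully is weakly dominant for every player.
So the Nash equilibrium is full contribution by all 7; the group earns 7 × (59 × 0.84 + 4.6 × 59) = 2246.72.

2246.72 points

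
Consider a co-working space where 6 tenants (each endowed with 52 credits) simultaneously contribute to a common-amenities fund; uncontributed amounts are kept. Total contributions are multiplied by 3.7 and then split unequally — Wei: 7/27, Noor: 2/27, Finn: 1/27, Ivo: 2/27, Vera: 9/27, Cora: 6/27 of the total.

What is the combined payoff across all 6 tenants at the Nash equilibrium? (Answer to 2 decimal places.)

452.40 credits

A player with share s gets back 3.7·s per unit contributed, so full contribution is dominant for anyone with s > 1/3.7 = 0.2703 and zero contribution is dominant for anyone below.
Only Vera (9/27) clears that bar, contributing 52; the remaining 5 contribute 0. Total contributed: 52.
The common-amenities fund pays out 3.7 × 52 = 192.40 in total (split across the unequal shares, but the aggregate is all that matters for the group sum).
The 5 free-riders keep 52 each, adding 260. Group total = 260 + 192.40 = 452.40.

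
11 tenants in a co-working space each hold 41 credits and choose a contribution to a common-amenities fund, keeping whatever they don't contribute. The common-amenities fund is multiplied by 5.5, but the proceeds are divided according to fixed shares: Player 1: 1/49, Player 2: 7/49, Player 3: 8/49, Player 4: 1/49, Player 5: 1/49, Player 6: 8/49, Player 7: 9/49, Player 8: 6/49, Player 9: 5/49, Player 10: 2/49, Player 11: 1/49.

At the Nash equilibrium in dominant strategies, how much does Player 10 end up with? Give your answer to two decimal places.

50.20 credits

Each unit j contributes comes back to j as 5.5 × (j's share), so j prefers to contribute only if that share exceeds 1/5.5 = 0.1818; otherwise keeping the unit dominates.
Player 7 alone (share 9/49) is above the threshold, contributing 41; the remaining 10 contribute 0. Total contributed: 41.
Player 10 keeps 41 and receives 5.5 × 41 × 2/49 = 9.20 from the common-amenities fund, for a payoff of 50.20.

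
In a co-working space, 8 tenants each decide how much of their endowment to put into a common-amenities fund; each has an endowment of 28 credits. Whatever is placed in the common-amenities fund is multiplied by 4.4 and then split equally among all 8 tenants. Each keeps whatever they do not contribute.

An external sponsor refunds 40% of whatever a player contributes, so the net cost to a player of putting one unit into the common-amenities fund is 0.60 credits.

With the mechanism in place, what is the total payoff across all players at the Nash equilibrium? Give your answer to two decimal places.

Even with the mechanism, each unit contributed returns only (4.4/8) / 0.60 = 0.9167 per unit of net cost, so contributing nothing is still dominant.
At the Nash equilibrium no one contributes; group total payoff = 8 × 28 = 224.

224.00 credits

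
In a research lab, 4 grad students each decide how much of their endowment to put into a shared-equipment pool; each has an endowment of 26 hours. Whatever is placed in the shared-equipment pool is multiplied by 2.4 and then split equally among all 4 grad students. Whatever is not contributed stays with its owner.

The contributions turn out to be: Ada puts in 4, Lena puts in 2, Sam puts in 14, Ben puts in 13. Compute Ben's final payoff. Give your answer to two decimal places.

Total contributed: 4 + 2 + 14 + 13 = 33.
Each receives 2.4 × 33 / 4 = 19.80 from the shared-equipment pool.
Ben keeps 26 − 13 = 13, so Ben's payoff is 13 + 19.80 = 32.80.

32.80 hours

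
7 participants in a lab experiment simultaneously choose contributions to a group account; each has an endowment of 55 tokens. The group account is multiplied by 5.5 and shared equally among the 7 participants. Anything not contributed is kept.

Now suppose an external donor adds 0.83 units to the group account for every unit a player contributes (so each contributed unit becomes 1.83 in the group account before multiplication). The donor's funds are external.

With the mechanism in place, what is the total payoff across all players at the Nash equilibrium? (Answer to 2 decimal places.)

3875.03 tokens

With the mechanism, a contributed unit returns 5.5 × 1.83 / 7 = 1.4379 per unit of net cost to the contributor — now above 1 — so contributing fully is weakly dominant for every player.
So the Nash equilibrium is full contribution by all 7; the group earns 5.5 × 1.83 × 385 = 3875.03.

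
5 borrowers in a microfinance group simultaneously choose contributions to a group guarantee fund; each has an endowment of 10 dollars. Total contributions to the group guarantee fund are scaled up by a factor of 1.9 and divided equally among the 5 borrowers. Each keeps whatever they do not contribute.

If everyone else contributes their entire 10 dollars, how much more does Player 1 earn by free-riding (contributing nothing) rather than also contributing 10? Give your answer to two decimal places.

Switching from a contribution of 10 to 0 lets Player 1 keep an extra 10 dollars, but lowers the group guarantee fund by 10, which costs Player 1 their own share of that drop: 1.9/5 × 10 = 3.80.
Net gain = 10 − 3.80 = 6.20. The private return per contributed unit (0.3800) is below 1, so free-riding is indeed the best response regardless of what the others do.

6.20 dollars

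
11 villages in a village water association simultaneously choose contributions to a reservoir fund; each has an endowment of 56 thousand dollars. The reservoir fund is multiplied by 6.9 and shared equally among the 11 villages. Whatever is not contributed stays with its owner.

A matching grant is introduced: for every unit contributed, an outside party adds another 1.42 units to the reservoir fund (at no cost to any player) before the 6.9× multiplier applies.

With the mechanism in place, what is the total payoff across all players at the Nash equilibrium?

10285.97 thousand dollars

With the mechanism, a contributed unit returns 6.9 × 2.42 / 11 = 1.5180 per unit of net cost to the contributor — now above 1 — so contributing fully is weakly dominant for every player.
At the Nash equilibrium everyone contributes 56. Group total payoff = 6.9 × 2.42 × 616 = 10285.97.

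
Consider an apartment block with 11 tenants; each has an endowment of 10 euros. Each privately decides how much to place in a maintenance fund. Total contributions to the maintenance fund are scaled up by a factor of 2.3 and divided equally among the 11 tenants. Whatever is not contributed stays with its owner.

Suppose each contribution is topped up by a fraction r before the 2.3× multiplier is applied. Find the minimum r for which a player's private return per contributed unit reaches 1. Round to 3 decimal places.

With matching at rate r, one contributed unit becomes (1 + r) in the maintenance fund and returns 2.3 × (1 + r) / 11 to the contributor.
Setting this equal to 1: 1 + r = 11/2.3 = 4.7826.
So the minimum matching rate is r = 4.7826 − 1 = 3.783.

3.783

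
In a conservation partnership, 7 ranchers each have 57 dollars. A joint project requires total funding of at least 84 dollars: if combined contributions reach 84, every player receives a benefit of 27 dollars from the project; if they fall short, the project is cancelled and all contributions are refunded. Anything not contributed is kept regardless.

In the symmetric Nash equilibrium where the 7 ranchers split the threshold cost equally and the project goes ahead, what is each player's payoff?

72 dollars

Equal share of the threshold: 84/7 = 12.
At this profile no one gains by cutting their contribution: any cut drops the total below 84, the project is cancelled, contributions are refunded, and the deviator ends with 57, which is less than 57 − 12 + 27 = 72. Contributing more than 12 just wastes the excess. So contributing exactly 12 is a best response.
Each player's payoff: 57 − 12 + 27 = 72.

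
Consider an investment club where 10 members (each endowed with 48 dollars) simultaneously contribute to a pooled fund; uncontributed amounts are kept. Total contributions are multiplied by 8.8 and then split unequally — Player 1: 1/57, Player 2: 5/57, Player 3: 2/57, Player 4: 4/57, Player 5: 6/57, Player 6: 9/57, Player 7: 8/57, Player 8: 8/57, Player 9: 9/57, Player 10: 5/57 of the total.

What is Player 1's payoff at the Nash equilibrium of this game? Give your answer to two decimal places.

77.64 dollars

A player with share s gets back 8.8·s per unit contributed, so full contribution is dominant for anyone with s > 1/8.8 = 0.1136 and zero contribution is dominant for anyone below.
Player 6, Player 7, Player 8 and Player 9 clear that bar, contributing 48 each; the remaining 6 contribute 0. Total contributed: 192.
Player 1 keeps 48 and receives 8.8 × 192 × 1/57 = 29.64 from the pooled fund, for a payoff of 77.64.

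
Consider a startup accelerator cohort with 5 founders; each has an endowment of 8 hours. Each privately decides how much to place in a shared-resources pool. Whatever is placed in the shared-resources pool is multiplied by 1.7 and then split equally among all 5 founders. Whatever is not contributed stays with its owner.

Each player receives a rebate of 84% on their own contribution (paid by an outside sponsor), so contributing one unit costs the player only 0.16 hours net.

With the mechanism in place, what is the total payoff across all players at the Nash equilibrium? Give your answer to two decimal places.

The effective private return per unit is now (1.7/5) / 0.16 = 2.1250 > 1, so every player's dominant strategy flips to full contribution.
So the Nash equilibrium is full contribution by all 5; the group earns 5 × (8 × 0.84 + 1.7 × 8) = 101.60.

101.60 hours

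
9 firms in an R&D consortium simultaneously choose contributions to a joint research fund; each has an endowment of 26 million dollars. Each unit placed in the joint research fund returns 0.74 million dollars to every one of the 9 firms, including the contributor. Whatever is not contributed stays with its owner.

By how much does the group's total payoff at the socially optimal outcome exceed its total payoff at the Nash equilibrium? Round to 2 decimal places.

The private return per contributed unit is 0.74 < 1, so contributing 0 is dominant for every player. At the Nash equilibrium everyone keeps their 26, and the group total is 9 × 26 = 234.
Each contributed unit returns 6.660 to the group as a whole (0.74 to each of 9 players), which exceeds 1, so the social optimum is full contribution: group total = 6.660 × 234 = 1558.44.
Efficiency loss = 1558.44 − 234 = 1324.44.

1324.44 million dollars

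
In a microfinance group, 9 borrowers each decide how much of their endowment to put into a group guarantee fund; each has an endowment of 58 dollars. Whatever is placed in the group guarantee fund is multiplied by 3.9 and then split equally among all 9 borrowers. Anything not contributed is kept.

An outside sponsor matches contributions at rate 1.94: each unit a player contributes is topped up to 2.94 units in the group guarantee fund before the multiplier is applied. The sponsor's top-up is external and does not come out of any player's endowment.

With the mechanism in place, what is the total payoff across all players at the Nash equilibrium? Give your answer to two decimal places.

5985.25 dollars

With the mechanism, a contributed unit returns 3.9 × 2.94 / 9 = 1.2740 per unit of net cost to the contributor — now above 1 — so contributing fully is weakly dominant for every player.
At the Nash equilibrium everyone contributes 58. Group total payoff = 3.9 × 2.94 × 522 = 5985.25.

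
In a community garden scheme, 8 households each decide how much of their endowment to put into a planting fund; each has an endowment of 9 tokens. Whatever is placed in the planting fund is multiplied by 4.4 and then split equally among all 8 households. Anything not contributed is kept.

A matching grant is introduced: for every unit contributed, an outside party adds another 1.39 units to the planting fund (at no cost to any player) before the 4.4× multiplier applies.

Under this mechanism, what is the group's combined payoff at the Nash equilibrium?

The effective private return per unit is now 4.4 × 2.39 / 8 = 1.3145 > 1, so every player's dominant strategy flips to full contribution.
So the Nash equilibrium is full contribution by all 8; the group earns 4.4 × 2.39 × 72 = 757.15.

757.15 tokens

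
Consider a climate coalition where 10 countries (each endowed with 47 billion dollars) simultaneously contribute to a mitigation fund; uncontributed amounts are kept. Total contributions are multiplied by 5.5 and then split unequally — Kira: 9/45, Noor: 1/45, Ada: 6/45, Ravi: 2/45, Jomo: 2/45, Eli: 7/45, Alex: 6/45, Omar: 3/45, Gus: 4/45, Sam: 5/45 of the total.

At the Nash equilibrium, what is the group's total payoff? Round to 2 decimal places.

Player j's private return per contributed unit is 5.5 × (j's share). Contributing is weakly dominant for j when that share is at least 1/5.5 = 0.1818, and contributing 0 is dominant otherwise.
Kira alone (share 9/45) is above the threshold, contributing 47; the remaining 9 contribute 0. Total contributed: 47.
The mitigation fund pays out 5.5 × 47 = 258.50 in total (split across the unequal shares, but the aggregate is all that matters for the group sum).
The 9 free-riders keep 47 each, adding 423. Group total = 423 + 258.50 = 681.50.

681.50 billion dollars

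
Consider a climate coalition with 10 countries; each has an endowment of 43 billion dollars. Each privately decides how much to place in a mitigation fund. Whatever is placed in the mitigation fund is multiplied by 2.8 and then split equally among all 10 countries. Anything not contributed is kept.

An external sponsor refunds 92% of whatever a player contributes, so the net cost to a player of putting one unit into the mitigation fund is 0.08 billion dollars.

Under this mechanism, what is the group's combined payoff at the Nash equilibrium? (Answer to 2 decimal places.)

1599.60 billion dollars

With the mechanism, a contributed unit returns (2.8/10) / 0.08 = 3.5000 per unit of net cost to the contributor — now above 1 — so contributing fully is weakly dominant for every player.
So the Nash equilibrium is full contribution by all 10; the group earns 10 × (43 × 0.92 + 2.8 × 43) = 1599.60.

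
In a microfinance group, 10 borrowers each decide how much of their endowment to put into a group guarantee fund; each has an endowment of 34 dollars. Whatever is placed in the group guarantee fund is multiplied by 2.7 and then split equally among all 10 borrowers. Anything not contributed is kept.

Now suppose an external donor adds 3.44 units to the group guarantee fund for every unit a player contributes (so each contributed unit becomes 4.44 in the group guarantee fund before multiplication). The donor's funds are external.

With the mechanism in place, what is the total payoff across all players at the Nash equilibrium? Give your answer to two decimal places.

4075.92 dollars

With the mechanism, a contributed unit returns 2.7 × 4.44 / 10 = 1.1988 per unit of net cost to the contributor — now above 1 — so contributing fully is weakly dominant for every player.
At the Nash equilibrium everyone contributes 34. Group total payoff = 2.7 × 4.44 × 340 = 4075.92.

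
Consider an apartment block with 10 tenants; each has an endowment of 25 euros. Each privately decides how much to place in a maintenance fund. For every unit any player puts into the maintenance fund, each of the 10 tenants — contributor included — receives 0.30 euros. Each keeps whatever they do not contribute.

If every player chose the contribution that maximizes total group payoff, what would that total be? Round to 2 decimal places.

Each contributed unit returns 3.000 to the group as a whole (0.30 to each of 10 players), which exceeds 1, so the social optimum is full contribution: group total = 3.000 × 250 = 750.00.

750.00 euros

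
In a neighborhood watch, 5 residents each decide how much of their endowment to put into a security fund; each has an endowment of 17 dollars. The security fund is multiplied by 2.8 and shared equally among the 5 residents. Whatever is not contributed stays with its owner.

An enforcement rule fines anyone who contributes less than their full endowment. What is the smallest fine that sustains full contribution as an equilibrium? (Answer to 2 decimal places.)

7.48 dollars

Given the others contribute fully, the best deviation is to contribute 0 (any partial contribution still incurs the fine and gives up units whose private return 0.5600 is below 1).
Deviating from 17 to 0 saves 17 dollars but forfeits the deviator's share of the drop in the security fund: 2.8/5 × 17 = 9.52.
So the deviation gain is 17 − 9.52 = 7.48, and the fine must be at least 7.48 dollars to wipe it out.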